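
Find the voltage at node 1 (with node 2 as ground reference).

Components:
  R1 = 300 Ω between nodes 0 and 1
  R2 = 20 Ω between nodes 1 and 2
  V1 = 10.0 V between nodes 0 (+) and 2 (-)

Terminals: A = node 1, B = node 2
Nodal analysis, taking node 2 as the 0 V reference.
Source V1 fixes V_0 = 10 V.
KCL at each unknown node (sum of currents leaving = 0; resistances in Ω):
  Node 1: (V_1 - 10)/300 + (V_1 - 0)/20 = 0
Collecting terms: 0.05333 × V_1 = 0.03333  =>  V_1 = 0.625 V
The requested potential is V_1 = 0.625 V.

Final answer: V_1 = 0.625 V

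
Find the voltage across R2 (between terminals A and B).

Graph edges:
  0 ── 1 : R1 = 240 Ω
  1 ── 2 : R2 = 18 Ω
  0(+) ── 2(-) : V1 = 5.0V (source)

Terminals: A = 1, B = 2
R1 and R2 are in series across V1 (node 0 → node 1 → node 2), and the output A–B is taken across R2, so this is a voltage divider.
Series current: I = V1/(R1 + R2) = 5/(240 + 18) = 5/258 = 0.01938 A
V_R2 = I × R2 = V1 × R2/(R1 + R2) = 5 × 18/258 = 0.3488 V

Final answer: 0.3488 V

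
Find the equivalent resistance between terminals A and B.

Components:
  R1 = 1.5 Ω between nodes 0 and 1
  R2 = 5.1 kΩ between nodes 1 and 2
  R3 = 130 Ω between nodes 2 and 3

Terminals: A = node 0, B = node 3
Reduce the network between node 0 (A) and node 3 (B) by series/parallel combination:
  Rs1 = R1 + R2 (series, joined only at node 1) = 1.5 + 5100 = 5102 Ω
  Rs2 = R3 + Rs1 (series, joined only at node 2) = 130 + 5102 = 5232 Ω
R_eq = 5.231 kΩ

Final answer: 5.231 kΩ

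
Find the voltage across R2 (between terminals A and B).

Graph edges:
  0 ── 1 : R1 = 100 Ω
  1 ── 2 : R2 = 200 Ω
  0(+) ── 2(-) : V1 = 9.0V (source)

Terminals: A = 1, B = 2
R1 and R2 are in series across V1 (node 0 → node 1 → node 2), and the output A–B is taken across R2, so this is a voltage divider.
Series current: I = V1/(R1 + R2) = 9/(100 + 200) = 9/300 = 0.03 A
V_R2 = I × R2 = V1 × R2/(R1 + R2) = 9 × 200/300 = 6 V

Final answer: 6 V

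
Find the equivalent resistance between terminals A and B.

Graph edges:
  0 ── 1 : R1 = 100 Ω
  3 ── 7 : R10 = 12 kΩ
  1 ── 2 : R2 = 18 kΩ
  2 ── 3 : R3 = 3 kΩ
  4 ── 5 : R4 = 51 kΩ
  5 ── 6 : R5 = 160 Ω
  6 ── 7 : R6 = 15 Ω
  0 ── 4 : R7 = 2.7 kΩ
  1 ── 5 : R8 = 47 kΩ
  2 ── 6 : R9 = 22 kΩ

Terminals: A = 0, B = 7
The network is not a plain series/parallel combination. Inject a 1 A test current into terminal A (node 0) and return it from terminal B (node 7); then R_eq = V_A / (1 A).
Nodal analysis, taking node 7 as the 0 V reference.
Current source I_test pushes 1 A into node 0 and draws it out of node 7.
KCL at each unknown node (sum of currents leaving = 0; resistances in Ω):
  Node 0: (V_0 - V_1)/100 + (V_0 - V_4)/2700 - 1 = 0
  Node 1: (V_1 - V_0)/100 + (V_1 - V_2)/18000 + (V_1 - V_5)/47000 = 0
  Node 2: (V_2 - V_1)/18000 + (V_2 - V_3)/3000 + (V_2 - V_6)/22000 = 0
  Node 3: (V_3 - V_2)/3000 + (V_3 - 0)/12000 = 0
  Node 4: (V_4 - V_0)/2700 + (V_4 - V_5)/51000 = 0
  Node 5: (V_5 - V_1)/47000 + (V_5 - V_4)/51000 + (V_5 - V_6)/160 = 0
  Node 6: (V_6 - V_2)/22000 + (V_6 - V_5)/160 + (V_6 - 0)/15 = 0
Collecting terms (coefficients in siemens):
  0.01037·V_0 - 0.01·V_1 - 0.0003704·V_4 = 1
  0.01008·V_1 - 0.01·V_0 - 0.00005556·V_2 - 0.00002128·V_5 = 0
  0.0004343·V_2 - 0.00005556·V_1 - 0.0003333·V_3 - 0.00004545·V_6 = 0
  0.0004167·V_3 - 0.0003333·V_2 = 0
  0.00039·V_4 - 0.0003704·V_0 - 0.00001961·V_5 = 0
  0.006291·V_5 - 0.00002128·V_1 - 0.00001961·V_4 - 0.00625·V_6 = 0
  0.07296·V_6 - 0.00004545·V_2 - 0.00625·V_5 = 0
Solving these 7 simultaneous equations (Gaussian elimination) gives:
  V_0 = 13090 V, V_1 = 13010 V, V_2 = 4314 V, V_3 = 3451 V
  V_4 = 12430 V, V_5 = 93.38 V, V_6 = 10.69 V
R_eq = V_0 / 1 A = 13090 Ω = 13.09 kΩ

Final answer: 13.09 kΩ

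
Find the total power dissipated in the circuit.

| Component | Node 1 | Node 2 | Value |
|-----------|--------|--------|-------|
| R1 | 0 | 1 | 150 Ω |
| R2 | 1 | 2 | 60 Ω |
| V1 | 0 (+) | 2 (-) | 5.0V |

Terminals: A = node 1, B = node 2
Nodal analysis, taking node 2 as the 0 V reference.
Source V1 fixes V_0 = 5 V.
KCL at each unknown node (sum of currents leaving = 0; resistances in Ω):
  Node 1: (V_1 - 5)/150 + (V_1 - 0)/60 = 0
Collecting terms: 0.02333 × V_1 = 0.03333  =>  V_1 = 1.429 V
Power in each resistor, P = (ΔV)²/R:
  P_R1 = (5 - 1.429)²/150 = 0.08503 W
  P_R2 = (1.429 - 0)²/60 = 0.03401 W
P_total = P_R1 + P_R2 = 0.119 W

Final answer: 0.119 W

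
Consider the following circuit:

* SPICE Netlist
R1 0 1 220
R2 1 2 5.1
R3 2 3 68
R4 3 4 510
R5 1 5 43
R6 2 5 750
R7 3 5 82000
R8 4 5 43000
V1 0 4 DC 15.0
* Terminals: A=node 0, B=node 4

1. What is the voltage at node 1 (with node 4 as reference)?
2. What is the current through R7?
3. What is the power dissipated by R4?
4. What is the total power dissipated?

Nodal analysis, taking node 4 as the 0 V reference.
Source V1 fixes V_0 = 15 V.
KCL at each unknown node (sum of currents leaving = 0; resistances in Ω):
  Node 1: (V_1 - 15)/220 + (V_1 - V_2)/5.1 + (V_1 - V_5)/43 = 0
  Node 2: (V_2 - V_1)/5.1 + (V_2 - V_3)/68 + (V_2 - V_5)/750 = 0
  Node 3: (V_3 - V_2)/68 + (V_3 - 0)/510 + (V_3 - V_5)/82000 = 0
  Node 5: (V_5 - V_1)/43 + (V_5 - V_2)/750 + (V_5 - V_3)/82000 + (V_5 - 0)/43000 = 0
Collecting terms (coefficients in siemens):
  0.2239·V_1 - 0.1961·V_2 - 0.02326·V_5 = 0.06818
  0.2121·V_2 - 0.1961·V_1 - 0.01471·V_3 - 0.001333·V_5 = 0
  0.01668·V_3 - 0.01471·V_2 - 0.0000122·V_5 = 0
  0.02462·V_5 - 0.02326·V_1 - 0.001333·V_2 - 0.0000122·V_3 = 0
Solving these 4 simultaneous equations (Gaussian elimination) gives:
  V_1 = 10.85 V, V_2 = 10.76 V, V_3 = 9.491 V, V_5 = 10.83 V
Part 1:
  Read off the nodal solution: V_1 = 10.85 V
Part 2:
  I_R7 = (V_3 - V_5)/R7 = (9.491 - 10.83)/82000 = -0.00001637 A
  Magnitude: I_R7 = 0.00001637 A
Part 3:
  I_R4 = (V_3 - V_4)/R4 = (9.491 - 0)/510 = 0.01861 A
  P_R4 = I_R4² × R4 = (0.01861)² × 510 = 0.1766 W
Part 4:
  Power in each resistor, P = (ΔV)²/R:
    P_R1 = (15 - 10.85)²/220 = 0.07828 W
    P_R2 = (10.85 - 10.76)²/5.1 = 0.001744 W
    P_R3 = (10.76 - 9.491)²/68 = 0.02351 W
    P_R4 = (9.491 - 0)²/510 = 0.1766 W
    P_R5 = (10.85 - 10.83)²/43 = 0.000005973 W
    P_R6 = (10.76 - 10.83)²/750 = 0.000008169 W
    P_R7 = (9.491 - 10.83)²/82000 = 0.00002199 W
    P_R8 = (0 - 10.83)²/43000 = 0.00273 W
  P_total = P_R1 + P_R2 + P_R3 + P_R4 + P_R5 + P_R6 + P_R7 + P_R8 = 0.2829 W

Final answers:
1. V_1 = 10.85 V
2. I_R7 = 1.637e-05 A
3. P_R4 = 0.1766 W
4. P_total = 0.2829 W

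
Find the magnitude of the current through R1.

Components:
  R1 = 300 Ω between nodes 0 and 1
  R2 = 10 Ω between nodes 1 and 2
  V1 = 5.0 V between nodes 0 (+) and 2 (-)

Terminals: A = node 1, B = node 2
Nodal analysis, taking node 2 as the 0 V reference.
Source V1 fixes V_0 = 5 V.
KCL at each unknown node (sum of currents leaving = 0; resistances in Ω):
  Node 1: (V_1 - 5)/300 + (V_1 - 0)/10 = 0
Collecting terms: 0.1033 × V_1 = 0.01667  =>  V_1 = 0.1613 V
I_R1 = (V_0 - V_1)/R1 = (5 - 0.1613)/300 = 0.01613 A
|I_R1| = 0.01613 A

Final answer: |I_R1| = 0.01613 A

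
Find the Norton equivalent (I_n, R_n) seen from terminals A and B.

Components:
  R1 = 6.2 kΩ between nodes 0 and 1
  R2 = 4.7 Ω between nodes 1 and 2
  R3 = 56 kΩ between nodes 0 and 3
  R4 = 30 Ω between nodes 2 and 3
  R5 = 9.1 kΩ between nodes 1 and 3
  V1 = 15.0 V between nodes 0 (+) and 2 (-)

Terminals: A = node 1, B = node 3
Find the Thévenin equivalent first; then I_n = V_th/R_th and R_n = R_th.
Step 1 — V_th is the open-circuit voltage V_A - V_B (nothing connected across the terminals).
Nodal analysis, taking node 2 as the 0 V reference.
Source V1 fixes V_0 = 15 V.
KCL at each unknown node (sum of currents leaving = 0; resistances in Ω):
  Node 1: (V_1 - 15)/6200 + (V_1 - 0)/4.7 + (V_1 - V_3)/9100 = 0
  Node 3: (V_3 - 15)/56000 + (V_3 - 0)/30 + (V_3 - V_1)/9100 = 0
Collecting terms (coefficients in siemens):
  0.213·V_1 - 0.0001099·V_3 = 0.002419
  0.03346·V_3 - 0.0001099·V_1 = 0.0002679
Determinant D = (0.213)(0.03346) - (-0.0001099)(-0.0001099) = 0.007128
V_1 = [(0.002419)(0.03346) - (-0.0001099)(0.0002679)]/D = 0.01136 V
V_3 = [(0.213)(0.0002679) - (0.002419)(-0.0001099)]/D = 0.008042 V
V_th = V_1 - V_3 = 0.01136 - 0.008042 = 0.003318 V
Step 2 — R_th: zero the source — replace V1 by a short circuit (node 2 merges into node 0) — and find the resistance seen between A (node 1) and B (node 3).
Reduce the network between node 1 (A) and node 3 (B) by series/parallel combination:
  Rp1 = R1 ‖ R2 (parallel, both between nodes 0 and 1) = 1/(1/6200 + 1/4.7) = 4.696 Ω
  Rp2 = R3 ‖ R4 (parallel, both between nodes 0 and 3) = 1/(1/56000 + 1/30) = 29.98 Ω
  Rs1 = Rp1 + Rp2 (series, joined only at node 0) = 4.696 + 29.98 = 34.68 Ω
  Rp3 = R5 ‖ Rs1 (parallel, both between nodes 1 and 3) = 1/(1/9100 + 1/34.68) = 34.55 Ω
R_th = 34.55 Ω
I_n = V_th/R_th = 0.003318/34.55 = 0.00009605 A, and R_n = R_th = 34.55 Ω

Final answer: I_n = 9.605e-05 A, R_n = 34.55 Ω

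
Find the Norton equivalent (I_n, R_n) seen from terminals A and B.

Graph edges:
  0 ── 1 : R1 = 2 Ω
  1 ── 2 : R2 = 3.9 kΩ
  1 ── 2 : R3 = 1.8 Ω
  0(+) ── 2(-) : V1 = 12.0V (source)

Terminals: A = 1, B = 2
Find the Thévenin equivalent first; then I_n = V_th/R_th and R_n = R_th.
Step 1 — V_th is the open-circuit voltage V_A - V_B (nothing connected across the terminals).
Nodal analysis, taking node 2 as the 0 V reference.
Source V1 fixes V_0 = 12 V.
KCL at each unknown node (sum of currents leaving = 0; resistances in Ω):
  Node 1: (V_1 - 12)/2 + (V_1 - 0)/3900 + (V_1 - 0)/1.8 = 0
Collecting terms: 1.056 × V_1 = 6  =>  V_1 = 5.683 V
V_th = V_1 - V_2 = 5.683 - 0 = 5.683 V
Step 2 — R_th: zero the source — replace V1 by a short circuit (node 2 merges into node 0) — and find the resistance seen between A (node 1) and B (node 0).
Reduce the network between node 1 (A) and node 0 (B) by series/parallel combination:
  Rp1 = R1 ‖ R2 ‖ R3 (parallel, all between nodes 0 and 1) = 1/(1/2 + 1/3900 + 1/1.8) = 0.9471 Ω
R_th = 0.9471 Ω
I_n = V_th/R_th = 5.683/0.9471 = 6 A, and R_n = R_th = 0.9471 Ω

Final answer: I_n = 6 A, R_n = 0.9471 Ω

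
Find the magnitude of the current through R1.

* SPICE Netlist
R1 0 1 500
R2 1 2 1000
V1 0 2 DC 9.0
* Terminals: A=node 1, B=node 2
Nodal analysis, taking node 2 as the 0 V reference.
Source V1 fixes V_0 = 9 V.
KCL at each unknown node (sum of currents leaving = 0; resistances in Ω):
  Node 1: (V_1 - 9)/500 + (V_1 - 0)/1000 = 0
Collecting terms: 0.003 × V_1 = 0.018  =>  V_1 = 6 V
I_R1 = (V_0 - V_1)/R1 = (9 - 6)/500 = 0.006 A
|I_R1| = 0.006 A

Final answer: |I_R1| = 0.006 A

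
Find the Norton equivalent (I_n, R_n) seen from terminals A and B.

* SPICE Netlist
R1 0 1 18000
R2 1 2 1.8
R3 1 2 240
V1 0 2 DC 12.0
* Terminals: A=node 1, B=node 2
Find the Thévenin equivalent first; then I_n = V_th/R_th and R_n = R_th.
Step 1 — V_th is the open-circuit voltage V_A - V_B (nothing connected across the terminals).
Nodal analysis, taking node 2 as the 0 V reference.
Source V1 fixes V_0 = 12 V.
KCL at each unknown node (sum of currents leaving = 0; resistances in Ω):
  Node 1: (V_1 - 12)/18000 + (V_1 - 0)/1.8 + (V_1 - 0)/240 = 0
Collecting terms: 0.5598 × V_1 = 0.0006667  =>  V_1 = 0.001191 V
V_th = V_1 - V_2 = 0.001191 - 0 = 0.001191 V
Step 2 — R_th: zero the source — replace V1 by a short circuit (node 2 merges into node 0) — and find the resistance seen between A (node 1) and B (node 0).
Reduce the network between node 1 (A) and node 0 (B) by series/parallel combination:
  Rp1 = R1 ‖ R2 ‖ R3 (parallel, all between nodes 0 and 1) = 1/(1/18000 + 1/1.8 + 1/240) = 1.786 Ω
R_th = 1.786 Ω
I_n = V_th/R_th = 0.001191/1.786 = 0.0006667 A, and R_n = R_th = 1.786 Ω

Final answer: I_n = 0.0006667 A, R_n = 1.786 Ω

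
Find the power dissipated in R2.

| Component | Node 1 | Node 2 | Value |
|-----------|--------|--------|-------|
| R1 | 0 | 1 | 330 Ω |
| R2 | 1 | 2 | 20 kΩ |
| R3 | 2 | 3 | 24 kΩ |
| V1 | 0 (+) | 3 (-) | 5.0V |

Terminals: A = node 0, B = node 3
Nodal analysis, taking node 3 as the 0 V reference.
Source V1 fixes V_0 = 5 V.
KCL at each unknown node (sum of currents leaving = 0; resistances in Ω):
  Node 1: (V_1 - 5)/330 + (V_1 - V_2)/20000 = 0
  Node 2: (V_2 - V_1)/20000 + (V_2 - 0)/24000 = 0
Collecting terms (coefficients in siemens):
  0.00308·V_1 - 0.00005·V_2 = 0.01515
  0.00009167·V_2 - 0.00005·V_1 = 0
Determinant D = (0.00308)(0.00009167) - (-0.00005)(-0.00005) = 0.0000002799
V_1 = [(0.01515)(0.00009167) - (-0.00005)(0)]/D = 4.963 V
V_2 = [(0.00308)(0) - (0.01515)(-0.00005)]/D = 2.707 V
I_R2 = (V_1 - V_2)/R2 = (4.963 - 2.707)/20000 = 0.0001128 A
P_R2 = I_R2² × R2 = (0.0001128)² × 20000 = 0.0002544 W

Final answer: 0.0002544 W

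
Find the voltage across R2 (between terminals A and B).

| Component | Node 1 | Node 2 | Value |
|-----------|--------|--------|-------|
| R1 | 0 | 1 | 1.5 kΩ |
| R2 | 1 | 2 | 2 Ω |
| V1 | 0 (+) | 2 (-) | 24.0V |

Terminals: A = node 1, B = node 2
R1 and R2 are in series across V1 (node 0 → node 1 → node 2), and the output A–B is taken across R2, so this is a voltage divider.
Series current: I = V1/(R1 + R2) = 24/(1500 + 2) = 24/1502 = 0.01598 A
V_R2 = I × R2 = V1 × R2/(R1 + R2) = 24 × 2/1502 = 0.03196 V

Final answer: 0.03196 V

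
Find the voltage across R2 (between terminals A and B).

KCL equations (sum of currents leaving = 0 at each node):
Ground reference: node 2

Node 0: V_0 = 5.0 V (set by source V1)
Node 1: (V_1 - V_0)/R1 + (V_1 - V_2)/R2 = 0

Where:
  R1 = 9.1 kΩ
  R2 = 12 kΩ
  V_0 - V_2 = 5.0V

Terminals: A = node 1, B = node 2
R1 and R2 are in series across V1 (node 0 → node 1 → node 2), and the output A–B is taken across R2, so this is a voltage divider.
Series current: I = V1/(R1 + R2) = 5/(9100 + 12000) = 5/21100 = 0.000237 A
V_R2 = I × R2 = V1 × R2/(R1 + R2) = 5 × 12000/21100 = 2.844 V

Final answer: 2.844 V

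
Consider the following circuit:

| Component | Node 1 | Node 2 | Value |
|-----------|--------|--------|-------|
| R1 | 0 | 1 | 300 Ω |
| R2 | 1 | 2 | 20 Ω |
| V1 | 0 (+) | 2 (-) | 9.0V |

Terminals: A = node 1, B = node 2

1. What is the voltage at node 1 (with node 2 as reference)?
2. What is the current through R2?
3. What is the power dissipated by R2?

Nodal analysis, taking node 2 as the 0 V reference.
Source V1 fixes V_0 = 9 V.
KCL at each unknown node (sum of currents leaving = 0; resistances in Ω):
  Node 1: (V_1 - 9)/300 + (V_1 - 0)/20 = 0
Collecting terms: 0.05333 × V_1 = 0.03  =>  V_1 = 0.5625 V
Part 1:
  Read off the nodal solution: V_1 = 0.5625 V
Part 2:
  I_R2 = (V_1 - V_2)/R2 = (0.5625 - 0)/20 = 0.02813 A
  Magnitude: I_R2 = 0.02813 A
Part 3:
  I_R2 = (V_1 - V_2)/R2 = (0.5625 - 0)/20 = 0.02813 A
  P_R2 = I_R2² × R2 = (0.02813)² × 20 = 0.01582 W

Final answers:
1. V_1 = 0.5625 V
2. I_R2 = 0.02813 A
3. P_R2 = 0.01582 W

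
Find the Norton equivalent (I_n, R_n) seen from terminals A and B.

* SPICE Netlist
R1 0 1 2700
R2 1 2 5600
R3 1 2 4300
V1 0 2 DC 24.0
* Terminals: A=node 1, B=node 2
Find the Thévenin equivalent first; then I_n = V_th/R_th and R_n = R_th.
Step 1 — V_th is the open-circuit voltage V_A - V_B (nothing connected across the terminals).
Nodal analysis, taking node 2 as the 0 V reference.
Source V1 fixes V_0 = 24 V.
KCL at each unknown node (sum of currents leaving = 0; resistances in Ω):
  Node 1: (V_1 - 24)/2700 + (V_1 - 0)/5600 + (V_1 - 0)/4300 = 0
Collecting terms: 0.0007815 × V_1 = 0.008889  =>  V_1 = 11.37 V
V_th = V_1 - V_2 = 11.37 - 0 = 11.37 V
Step 2 — R_th: zero the source — replace V1 by a short circuit (node 2 merges into node 0) — and find the resistance seen between A (node 1) and B (node 0).
Reduce the network between node 1 (A) and node 0 (B) by series/parallel combination:
  Rp1 = R1 ‖ R2 ‖ R3 (parallel, all between nodes 0 and 1) = 1/(1/2700 + 1/5600 + 1/4300) = 1280 Ω
R_th = 1.28 kΩ
I_n = V_th/R_th = 11.37/1280 = 0.008889 A, and R_n = R_th = 1.28 kΩ

Final answer: I_n = 0.008889 A, R_n = 1.28 kΩ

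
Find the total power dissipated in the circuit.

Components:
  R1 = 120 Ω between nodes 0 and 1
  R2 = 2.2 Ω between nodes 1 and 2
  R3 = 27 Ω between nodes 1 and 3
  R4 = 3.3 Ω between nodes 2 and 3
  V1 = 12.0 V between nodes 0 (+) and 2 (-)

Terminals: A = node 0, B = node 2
Nodal analysis, taking node 2 as the 0 V reference.
Source V1 fixes V_0 = 12 V.
KCL at each unknown node (sum of currents leaving = 0; resistances in Ω):
  Node 1: (V_1 - 12)/120 + (V_1 - 0)/2.2 + (V_1 - V_3)/27 = 0
  Node 3: (V_3 - V_1)/27 + (V_3 - 0)/3.3 = 0
Collecting terms (coefficients in siemens):
  0.4999·V_1 - 0.03704·V_3 = 0.1
  0.3401·V_3 - 0.03704·V_1 = 0
Determinant D = (0.4999)(0.3401) - (-0.03704)(-0.03704) = 0.1686
V_1 = [(0.1)(0.3401) - (-0.03704)(0)]/D = 0.2017 V
V_3 = [(0.4999)(0) - (0.1)(-0.03704)]/D = 0.02196 V
Power in each resistor, P = (ΔV)²/R:
  P_R1 = (12 - 0.2017)²/120 = 1.16 W
  P_R2 = (0.2017 - 0)²/2.2 = 0.01849 W
  P_R3 = (0.2017 - 0.02196)²/27 = 0.001196 W
  P_R4 = (0 - 0.02196)²/3.3 = 0.0001462 W
P_total = P_R1 + P_R2 + P_R3 + P_R4 = 1.18 W

Final answer: 1.18 W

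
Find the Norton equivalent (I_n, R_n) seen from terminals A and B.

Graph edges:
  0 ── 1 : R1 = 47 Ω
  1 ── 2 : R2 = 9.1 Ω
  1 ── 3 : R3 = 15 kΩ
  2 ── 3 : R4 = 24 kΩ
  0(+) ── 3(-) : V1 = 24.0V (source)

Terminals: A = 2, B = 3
Find the Thévenin equivalent first; then I_n = V_th/R_th and R_n = R_th.
Step 1 — V_th is the open-circuit voltage V_A - V_B (nothing connected across the terminals).
Nodal analysis, taking node 3 as the 0 V reference.
Source V1 fixes V_0 = 24 V.
KCL at each unknown node (sum of currents leaving = 0; resistances in Ω):
  Node 1: (V_1 - 24)/47 + (V_1 - V_2)/9.1 + (V_1 - 0)/15000 = 0
  Node 2: (V_2 - V_1)/9.1 + (V_2 - 0)/24000 = 0
Collecting terms (coefficients in siemens):
  0.1312·V_1 - 0.1099·V_2 = 0.5106
  0.1099·V_2 - 0.1099·V_1 = 0
Determinant D = (0.1312)(0.1099) - (-0.1099)(-0.1099) = 0.002351
V_1 = [(0.5106)(0.1099) - (-0.1099)(0)]/D = 23.88 V
V_2 = [(0.1312)(0) - (0.5106)(-0.1099)]/D = 23.87 V
V_th = V_2 - V_3 = 23.87 - 0 = 23.87 V
Step 2 — R_th: zero the source — replace V1 by a short circuit (node 3 merges into node 0) — and find the resistance seen between A (node 2) and B (node 0).
Reduce the network between node 2 (A) and node 0 (B) by series/parallel combination:
  Rp1 = R1 ‖ R3 (parallel, both between nodes 0 and 1) = 1/(1/47 + 1/15000) = 46.85 Ω
  Rs1 = R2 + Rp1 (series, joined only at node 1) = 9.1 + 46.85 = 55.95 Ω
  Rp2 = R4 ‖ Rs1 (parallel, both between nodes 0 and 2) = 1/(1/24000 + 1/55.95) = 55.82 Ω
R_th = 55.82 Ω
I_n = V_th/R_th = 23.87/55.82 = 0.4276 A, and R_n = R_th = 55.82 Ω

Final answer: I_n = 0.4276 A, R_n = 55.82 Ω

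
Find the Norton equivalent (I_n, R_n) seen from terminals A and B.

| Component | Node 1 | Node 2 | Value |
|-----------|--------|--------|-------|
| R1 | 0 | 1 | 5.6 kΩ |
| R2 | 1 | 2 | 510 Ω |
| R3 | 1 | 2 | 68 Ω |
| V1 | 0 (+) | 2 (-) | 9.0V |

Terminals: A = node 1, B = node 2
Find the Thévenin equivalent first; then I_n = V_th/R_th and R_n = R_th.
Step 1 — V_th is the open-circuit voltage V_A - V_B (nothing connected across the terminals).
Nodal analysis, taking node 2 as the 0 V reference.
Source V1 fixes V_0 = 9 V.
KCL at each unknown node (sum of currents leaving = 0; resistances in Ω):
  Node 1: (V_1 - 9)/5600 + (V_1 - 0)/510 + (V_1 - 0)/68 = 0
Collecting terms: 0.01685 × V_1 = 0.001607  =>  V_1 = 0.09541 V
V_th = V_1 - V_2 = 0.09541 - 0 = 0.09541 V
Step 2 — R_th: zero the source — replace V1 by a short circuit (node 2 merges into node 0) — and find the resistance seen between A (node 1) and B (node 0).
Reduce the network between node 1 (A) and node 0 (B) by series/parallel combination:
  Rp1 = R1 ‖ R2 ‖ R3 (parallel, all between nodes 0 and 1) = 1/(1/5600 + 1/510 + 1/68) = 59.36 Ω
R_th = 59.36 Ω
I_n = V_th/R_th = 0.09541/59.36 = 0.001607 A, and R_n = R_th = 59.36 Ω

Final answer: I_n = 0.001607 A, R_n = 59.36 Ω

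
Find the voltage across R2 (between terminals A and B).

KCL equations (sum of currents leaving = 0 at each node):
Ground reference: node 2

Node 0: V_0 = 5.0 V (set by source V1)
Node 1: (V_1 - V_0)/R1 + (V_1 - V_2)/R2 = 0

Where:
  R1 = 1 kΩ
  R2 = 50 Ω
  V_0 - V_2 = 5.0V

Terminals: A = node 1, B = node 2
R1 and R2 are in series across V1 (node 0 → node 1 → node 2), and the output A–B is taken across R2, so this is a voltage divider.
Series current: I = V1/(R1 + R2) = 5/(1000 + 50) = 5/1050 = 0.004762 A
V_R2 = I × R2 = V1 × R2/(R1 + R2) = 5 × 50/1050 = 0.2381 V

Final answer: 0.2381 V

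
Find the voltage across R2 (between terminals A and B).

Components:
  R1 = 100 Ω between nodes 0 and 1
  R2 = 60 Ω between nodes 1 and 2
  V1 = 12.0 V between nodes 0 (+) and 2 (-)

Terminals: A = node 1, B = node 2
R1 and R2 are in series across V1 (node 0 → node 1 → node 2), and the output A–B is taken across R2, so this is a voltage divider.
Series current: I = V1/(R1 + R2) = 12/(100 + 60) = 12/160 = 0.075 A
V_R2 = I × R2 = V1 × R2/(R1 + R2) = 12 × 60/160 = 4.5 V

Final answer: 4.5 V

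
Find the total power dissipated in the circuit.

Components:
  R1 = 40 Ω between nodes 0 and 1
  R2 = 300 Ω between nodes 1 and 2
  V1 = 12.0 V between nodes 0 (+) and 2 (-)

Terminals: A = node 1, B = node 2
Nodal analysis, taking node 2 as the 0 V reference.
Source V1 fixes V_0 = 12 V.
KCL at each unknown node (sum of currents leaving = 0; resistances in Ω):
  Node 1: (V_1 - 12)/40 + (V_1 - 0)/300 = 0
Collecting terms: 0.02833 × V_1 = 0.3  =>  V_1 = 10.59 V
Power in each resistor, P = (ΔV)²/R:
  P_R1 = (12 - 10.59)²/40 = 0.04983 W
  P_R2 = (10.59 - 0)²/300 = 0.3737 W
P_total = P_R1 + P_R2 = 0.4235 W

Final answer: 0.4235 W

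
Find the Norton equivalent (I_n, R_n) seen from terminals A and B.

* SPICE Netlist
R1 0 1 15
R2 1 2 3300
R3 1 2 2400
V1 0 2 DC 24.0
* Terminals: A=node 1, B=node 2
Find the Thévenin equivalent first; then I_n = V_th/R_th and R_n = R_th.
Step 1 — V_th is the open-circuit voltage V_A - V_B (nothing connected across the terminals).
Nodal analysis, taking node 2 as the 0 V reference.
Source V1 fixes V_0 = 24 V.
KCL at each unknown node (sum of currents leaving = 0; resistances in Ω):
  Node 1: (V_1 - 24)/15 + (V_1 - 0)/3300 + (V_1 - 0)/2400 = 0
Collecting terms: 0.06739 × V_1 = 1.6  =>  V_1 = 23.74 V
V_th = V_1 - V_2 = 23.74 - 0 = 23.74 V
Step 2 — R_th: zero the source — replace V1 by a short circuit (node 2 merges into node 0) — and find the resistance seen between A (node 1) and B (node 0).
Reduce the network between node 1 (A) and node 0 (B) by series/parallel combination:
  Rp1 = R1 ‖ R2 ‖ R3 (parallel, all between nodes 0 and 1) = 1/(1/15 + 1/3300 + 1/2400) = 14.84 Ω
R_th = 14.84 Ω
I_n = V_th/R_th = 23.74/14.84 = 1.6 A, and R_n = R_th = 14.84 Ω

Final answer: I_n = 1.6 A, R_n = 14.84 Ω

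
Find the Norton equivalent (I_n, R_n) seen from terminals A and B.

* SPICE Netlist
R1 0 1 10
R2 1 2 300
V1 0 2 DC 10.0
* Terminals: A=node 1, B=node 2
Find the Thévenin equivalent first; then I_n = V_th/R_th and R_n = R_th.
Step 1 — V_th is the open-circuit voltage V_A - V_B (nothing connected across the terminals).
Nodal analysis, taking node 2 as the 0 V reference.
Source V1 fixes V_0 = 10 V.
KCL at each unknown node (sum of currents leaving = 0; resistances in Ω):
  Node 1: (V_1 - 10)/10 + (V_1 - 0)/300 = 0
Collecting terms: 0.1033 × V_1 = 1  =>  V_1 = 9.677 V
V_th = V_1 - V_2 = 9.677 - 0 = 9.677 V
Step 2 — R_th: zero the source — replace V1 by a short circuit (node 2 merges into node 0) — and find the resistance seen between A (node 1) and B (node 0).
Reduce the network between node 1 (A) and node 0 (B) by series/parallel combination:
  Rp1 = R1 ‖ R2 (parallel, both between nodes 0 and 1) = 1/(1/10 + 1/300) = 9.677 Ω
R_th = 9.677 Ω
I_n = V_th/R_th = 9.677/9.677 = 1 A, and R_n = R_th = 9.677 Ω

Final answer: I_n = 1 A, R_n = 9.677 Ω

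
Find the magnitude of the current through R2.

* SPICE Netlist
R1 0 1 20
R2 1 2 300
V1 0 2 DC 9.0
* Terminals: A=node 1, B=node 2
Nodal analysis, taking node 2 as the 0 V reference.
Source V1 fixes V_0 = 9 V.
KCL at each unknown node (sum of currents leaving = 0; resistances in Ω):
  Node 1: (V_1 - 9)/20 + (V_1 - 0)/300 = 0
Collecting terms: 0.05333 × V_1 = 0.45  =>  V_1 = 8.438 V
I_R2 = (V_1 - V_2)/R2 = (8.438 - 0)/300 = 0.02813 A
|I_R2| = 0.02813 A

Final answer: |I_R2| = 0.02813 A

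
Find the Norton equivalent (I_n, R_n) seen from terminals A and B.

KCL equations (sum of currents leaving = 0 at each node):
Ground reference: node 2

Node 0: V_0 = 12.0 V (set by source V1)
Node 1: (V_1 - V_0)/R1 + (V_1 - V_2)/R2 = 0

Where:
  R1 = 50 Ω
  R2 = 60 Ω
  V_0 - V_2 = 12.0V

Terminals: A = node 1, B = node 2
Find the Thévenin equivalent first; then I_n = V_th/R_th and R_n = R_th.
Step 1 — V_th is the open-circuit voltage V_A - V_B (nothing connected across the terminals).
Nodal analysis, taking node 2 as the 0 V reference.
Source V1 fixes V_0 = 12 V.
KCL at each unknown node (sum of currents leaving = 0; resistances in Ω):
  Node 1: (V_1 - 12)/50 + (V_1 - 0)/60 = 0
Collecting terms: 0.03667 × V_1 = 0.24  =>  V_1 = 6.545 V
V_th = V_1 - V_2 = 6.545 - 0 = 6.545 V
Step 2 — R_th: zero the source — replace V1 by a short circuit (node 2 merges into node 0) — and find the resistance seen between A (node 1) and B (node 0).
Reduce the network between node 1 (A) and node 0 (B) by series/parallel combination:
  Rp1 = R1 ‖ R2 (parallel, both between nodes 0 and 1) = 1/(1/50 + 1/60) = 27.27 Ω
R_th = 27.27 Ω
I_n = V_th/R_th = 6.545/27.27 = 0.24 A, and R_n = R_th = 27.27 Ω

Final answer: I_n = 0.24 A, R_n = 27.27 Ω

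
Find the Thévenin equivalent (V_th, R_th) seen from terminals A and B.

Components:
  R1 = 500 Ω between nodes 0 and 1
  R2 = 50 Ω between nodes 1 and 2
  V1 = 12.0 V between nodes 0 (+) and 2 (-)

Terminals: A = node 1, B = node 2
Step 1 — V_th is the open-circuit voltage V_A - V_B (nothing connected across the terminals).
Nodal analysis, taking node 2 as the 0 V reference.
Source V1 fixes V_0 = 12 V.
KCL at each unknown node (sum of currents leaving = 0; resistances in Ω):
  Node 1: (V_1 - 12)/500 + (V_1 - 0)/50 = 0
Collecting terms: 0.022 × V_1 = 0.024  =>  V_1 = 1.091 V
V_th = V_1 - V_2 = 1.091 - 0 = 1.091 V
Step 2 — R_th: zero the source — replace V1 by a short circuit (node 2 merges into node 0) — and find the resistance seen between A (node 1) and B (node 0).
Reduce the network between node 1 (A) and node 0 (B) by series/parallel combination:
  Rp1 = R1 ‖ R2 (parallel, both between nodes 0 and 1) = 1/(1/500 + 1/50) = 45.45 Ω
R_th = 45.45 Ω

Final answer: V_th = 1.091 V, R_th = 45.45 Ω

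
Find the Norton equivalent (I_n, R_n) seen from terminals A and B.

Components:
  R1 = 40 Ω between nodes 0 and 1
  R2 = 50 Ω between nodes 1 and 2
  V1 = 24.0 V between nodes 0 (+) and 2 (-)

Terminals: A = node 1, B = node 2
Find the Thévenin equivalent first; then I_n = V_th/R_th and R_n = R_th.
Step 1 — V_th is the open-circuit voltage V_A - V_B (nothing connected across the terminals).
Nodal analysis, taking node 2 as the 0 V reference.
Source V1 fixes V_0 = 24 V.
KCL at each unknown node (sum of currents leaving = 0; resistances in Ω):
  Node 1: (V_1 - 24)/40 + (V_1 - 0)/50 = 0
Collecting terms: 0.045 × V_1 = 0.6  =>  V_1 = 13.33 V
V_th = V_1 - V_2 = 13.33 - 0 = 13.33 V
Step 2 — R_th: zero the source — replace V1 by a short circuit (node 2 merges into node 0) — and find the resistance seen between A (node 1) and B (node 0).
Reduce the network between node 1 (A) and node 0 (B) by series/parallel combination:
  Rp1 = R1 ‖ R2 (parallel, both between nodes 0 and 1) = 1/(1/40 + 1/50) = 22.22 Ω
R_th = 22.22 Ω
I_n = V_th/R_th = 13.33/22.22 = 0.6 A, and R_n = R_th = 22.22 Ω

Final answer: I_n = 0.6 A, R_n = 22.22 Ω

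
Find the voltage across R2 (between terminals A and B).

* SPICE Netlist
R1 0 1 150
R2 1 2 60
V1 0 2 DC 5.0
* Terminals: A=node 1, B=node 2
R1 and R2 are in series across V1 (node 0 → node 1 → node 2), and the output A–B is taken across R2, so this is a voltage divider.
Series current: I = V1/(R1 + R2) = 5/(150 + 60) = 5/210 = 0.02381 A
V_R2 = I × R2 = V1 × R2/(R1 + R2) = 5 × 60/210 = 1.429 V

Final answer: 1.429 V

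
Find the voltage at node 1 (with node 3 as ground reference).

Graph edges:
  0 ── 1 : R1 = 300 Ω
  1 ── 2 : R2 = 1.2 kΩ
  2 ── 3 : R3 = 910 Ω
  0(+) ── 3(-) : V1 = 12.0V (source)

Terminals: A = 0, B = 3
Nodal analysis, taking node 3 as the 0 V reference.
Source V1 fixes V_0 = 12 V.
KCL at each unknown node (sum of currents leaving = 0; resistances in Ω):
  Node 1: (V_1 - 12)/300 + (V_1 - V_2)/1200 = 0
  Node 2: (V_2 - V_1)/1200 + (V_2 - 0)/910 = 0
Collecting terms (coefficients in siemens):
  0.004167·V_1 - 0.0008333·V_2 = 0.04
  0.001932·V_2 - 0.0008333·V_1 = 0
Determinant D = (0.004167)(0.001932) - (-0.0008333)(-0.0008333) = 0.000007357
V_1 = [(0.04)(0.001932) - (-0.0008333)(0)]/D = 10.51 V
V_2 = [(0.004167)(0) - (0.04)(-0.0008333)]/D = 4.531 V
The requested potential is V_1 = 10.51 V.

Final answer: V_1 = 10.51 V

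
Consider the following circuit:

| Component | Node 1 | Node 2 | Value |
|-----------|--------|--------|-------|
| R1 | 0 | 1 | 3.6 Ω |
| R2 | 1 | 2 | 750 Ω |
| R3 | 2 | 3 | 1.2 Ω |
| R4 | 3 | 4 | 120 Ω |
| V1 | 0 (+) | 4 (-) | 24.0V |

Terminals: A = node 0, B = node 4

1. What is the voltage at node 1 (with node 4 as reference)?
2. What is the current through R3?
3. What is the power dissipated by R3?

Nodal analysis, taking node 4 as the 0 V reference.
Source V1 fixes V_0 = 24 V.
KCL at each unknown node (sum of currents leaving = 0; resistances in Ω):
  Node 1: (V_1 - 24)/3.6 + (V_1 - V_2)/750 = 0
  Node 2: (V_2 - V_1)/750 + (V_2 - V_3)/1.2 = 0
  Node 3: (V_3 - V_2)/1.2 + (V_3 - 0)/120 = 0
Collecting terms (coefficients in siemens):
  0.2791·V_1 - 0.001333·V_2 = 6.667
  0.8347·V_2 - 0.001333·V_1 - 0.8333·V_3 = 0
  0.8417·V_3 - 0.8333·V_2 = 0
Solving these 3 simultaneous equations (Gaussian elimination) gives:
  V_1 = 23.9 V, V_2 = 3.325 V, V_3 = 3.292 V
Part 1:
  Read off the nodal solution: V_1 = 23.9 V
Part 2:
  I_R3 = (V_2 - V_3)/R3 = (3.325 - 3.292)/1.2 = 0.02743 A
  Magnitude: I_R3 = 0.02743 A
Part 3:
  I_R3 = (V_2 - V_3)/R3 = (3.325 - 3.292)/1.2 = 0.02743 A
  P_R3 = I_R3² × R3 = (0.02743)² × 1.2 = 0.0009032 W

Final answers:
1. V_1 = 23.9 V
2. I_R3 = 0.02743 A
3. P_R3 = 0.0009032 W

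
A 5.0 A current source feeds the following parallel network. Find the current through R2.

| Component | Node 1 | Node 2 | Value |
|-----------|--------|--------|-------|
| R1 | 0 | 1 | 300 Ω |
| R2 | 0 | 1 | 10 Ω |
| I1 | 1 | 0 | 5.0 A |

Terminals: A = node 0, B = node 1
All resistors sit directly between nodes 0 and 1, so they are in parallel and share one voltage V; the full source current 5 A splits among them.
1/R_par = 1/300 + 1/10 = 0.1033 S  =>  R_par = 9.677 Ω
V = I × R_par = 5 × 9.677 = 48.39 V
I_R2 = V/R2 = 48.39/10 = 4.839 A

Final answer: 4.839 A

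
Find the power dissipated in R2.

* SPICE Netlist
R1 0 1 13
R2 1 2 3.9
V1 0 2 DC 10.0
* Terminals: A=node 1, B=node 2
Nodal analysis, taking node 2 as the 0 V reference.
Source V1 fixes V_0 = 10 V.
KCL at each unknown node (sum of currents leaving = 0; resistances in Ω):
  Node 1: (V_1 - 10)/13 + (V_1 - 0)/3.9 = 0
Collecting terms: 0.3333 × V_1 = 0.7692  =>  V_1 = 2.308 V
I_R2 = (V_1 - V_2)/R2 = (2.308 - 0)/3.9 = 0.5917 A
P_R2 = I_R2² × R2 = (0.5917)² × 3.9 = 1.365 W

Final answer: 1.365 W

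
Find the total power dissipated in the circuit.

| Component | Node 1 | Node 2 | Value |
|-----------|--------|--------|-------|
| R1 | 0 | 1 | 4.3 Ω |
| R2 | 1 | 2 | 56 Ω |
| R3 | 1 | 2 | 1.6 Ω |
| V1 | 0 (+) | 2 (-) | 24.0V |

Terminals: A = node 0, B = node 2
Nodal analysis, taking node 2 as the 0 V reference.
Source V1 fixes V_0 = 24 V.
KCL at each unknown node (sum of currents leaving = 0; resistances in Ω):
  Node 1: (V_1 - 24)/4.3 + (V_1 - 0)/56 + (V_1 - 0)/1.6 = 0
Collecting terms: 0.8754 × V_1 = 5.581  =>  V_1 = 6.376 V
Power in each resistor, P = (ΔV)²/R:
  P_R1 = (24 - 6.376)²/4.3 = 72.24 W
  P_R2 = (6.376 - 0)²/56 = 0.7259 W
  P_R3 = (6.376 - 0)²/1.6 = 25.41 W
P_total = P_R1 + P_R2 + P_R3 = 98.37 W

Final answer: 98.37 W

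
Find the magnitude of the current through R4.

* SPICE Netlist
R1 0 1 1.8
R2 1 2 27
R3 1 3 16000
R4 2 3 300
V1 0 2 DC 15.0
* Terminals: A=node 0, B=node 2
Nodal analysis, taking node 2 as the 0 V reference.
Source V1 fixes V_0 = 15 V.
KCL at each unknown node (sum of currents leaving = 0; resistances in Ω):
  Node 1: (V_1 - 15)/1.8 + (V_1 - 0)/27 + (V_1 - V_3)/16000 = 0
  Node 3: (V_3 - V_1)/16000 + (V_3 - 0)/300 = 0
Collecting terms (coefficients in siemens):
  0.5927·V_1 - 0.0000625·V_3 = 8.333
  0.003396·V_3 - 0.0000625·V_1 = 0
Determinant D = (0.5927)(0.003396) - (-0.0000625)(-0.0000625) = 0.002013
V_1 = [(8.333)(0.003396) - (-0.0000625)(0)]/D = 14.06 V
V_3 = [(0.5927)(0) - (8.333)(-0.0000625)]/D = 0.2588 V
I_R4 = (V_2 - V_3)/R4 = (0 - 0.2588)/300 = -0.0008626 A
|I_R4| = 0.0008626 A

Final answer: |I_R4| = 0.0008626 A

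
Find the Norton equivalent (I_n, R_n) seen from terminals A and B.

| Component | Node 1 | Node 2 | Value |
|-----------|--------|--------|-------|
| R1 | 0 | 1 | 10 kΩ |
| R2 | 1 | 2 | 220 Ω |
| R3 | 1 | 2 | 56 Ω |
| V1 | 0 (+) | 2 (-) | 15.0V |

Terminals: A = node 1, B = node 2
Find the Thévenin equivalent first; then I_n = V_th/R_th and R_n = R_th.
Step 1 — V_th is the open-circuit voltage V_A - V_B (nothing connected across the terminals).
Nodal analysis, taking node 2 as the 0 V reference.
Source V1 fixes V_0 = 15 V.
KCL at each unknown node (sum of currents leaving = 0; resistances in Ω):
  Node 1: (V_1 - 15)/10000 + (V_1 - 0)/220 + (V_1 - 0)/56 = 0
Collecting terms: 0.0225 × V_1 = 0.0015  =>  V_1 = 0.06666 V
V_th = V_1 - V_2 = 0.06666 - 0 = 0.06666 V
Step 2 — R_th: zero the source — replace V1 by a short circuit (node 2 merges into node 0) — and find the resistance seen between A (node 1) and B (node 0).
Reduce the network between node 1 (A) and node 0 (B) by series/parallel combination:
  Rp1 = R1 ‖ R2 ‖ R3 (parallel, all between nodes 0 and 1) = 1/(1/10000 + 1/220 + 1/56) = 44.44 Ω
R_th = 44.44 Ω
I_n = V_th/R_th = 0.06666/44.44 = 0.0015 A, and R_n = R_th = 44.44 Ω

Final answer: I_n = 0.0015 A, R_n = 44.44 Ω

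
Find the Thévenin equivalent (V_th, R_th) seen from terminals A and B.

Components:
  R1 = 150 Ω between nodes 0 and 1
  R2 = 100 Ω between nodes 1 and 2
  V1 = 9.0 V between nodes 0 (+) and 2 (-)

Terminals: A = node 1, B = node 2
Step 1 — V_th is the open-circuit voltage V_A - V_B (nothing connected across the terminals).
Nodal analysis, taking node 2 as the 0 V reference.
Source V1 fixes V_0 = 9 V.
KCL at each unknown node (sum of currents leaving = 0; resistances in Ω):
  Node 1: (V_1 - 9)/150 + (V_1 - 0)/100 = 0
Collecting terms: 0.01667 × V_1 = 0.06  =>  V_1 = 3.6 V
V_th = V_1 - V_2 = 3.6 - 0 = 3.6 V
Step 2 — R_th: zero the source — replace V1 by a short circuit (node 2 merges into node 0) — and find the resistance seen between A (node 1) and B (node 0).
Reduce the network between node 1 (A) and node 0 (B) by series/parallel combination:
  Rp1 = R1 ‖ R2 (parallel, both between nodes 0 and 1) = 1/(1/150 + 1/100) = 60 Ω
R_th = 60 Ω

Final answer: V_th = 3.6 V, R_th = 60 Ω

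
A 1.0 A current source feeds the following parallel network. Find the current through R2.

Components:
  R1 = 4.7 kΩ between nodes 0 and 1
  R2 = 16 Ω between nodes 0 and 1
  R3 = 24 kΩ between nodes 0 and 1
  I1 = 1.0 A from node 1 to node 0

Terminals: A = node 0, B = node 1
All resistors sit directly between nodes 0 and 1, so they are in parallel and share one voltage V; the full source current 1 A splits among them.
1/R_par = 1/4700 + 1/16 + 1/24000 = 0.06275 S  =>  R_par = 15.94 Ω
V = I × R_par = 1 × 15.94 = 15.94 V
I_R2 = V/R2 = 15.94/16 = 0.9959 A

Final answer: 0.9959 A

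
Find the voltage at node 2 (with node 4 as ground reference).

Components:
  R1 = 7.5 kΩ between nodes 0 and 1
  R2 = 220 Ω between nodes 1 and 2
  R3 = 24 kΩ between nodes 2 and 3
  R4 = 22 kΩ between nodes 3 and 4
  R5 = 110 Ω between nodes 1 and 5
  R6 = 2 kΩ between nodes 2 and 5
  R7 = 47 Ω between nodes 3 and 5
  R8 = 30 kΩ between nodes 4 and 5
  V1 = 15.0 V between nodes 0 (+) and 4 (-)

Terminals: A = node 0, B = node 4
Nodal analysis, taking node 4 as the 0 V reference.
Source V1 fixes V_0 = 15 V.
KCL at each unknown node (sum of currents leaving = 0; resistances in Ω):
  Node 1: (V_1 - 15)/7500 + (V_1 - V_2)/220 + (V_1 - V_5)/110 = 0
  Node 2: (V_2 - V_1)/220 + (V_2 - V_3)/24000 + (V_2 - V_5)/2000 = 0
  Node 3: (V_3 - V_2)/24000 + (V_3 - 0)/22000 + (V_3 - V_5)/47 = 0
  Node 5: (V_5 - V_1)/110 + (V_5 - V_2)/2000 + (V_5 - V_3)/47 + (V_5 - 0)/30000 = 0
Collecting terms (coefficients in siemens):
  0.01377·V_1 - 0.004545·V_2 - 0.009091·V_5 = 0.002
  0.005087·V_2 - 0.004545·V_1 - 0.00004167·V_3 - 0.0005·V_5 = 0
  0.02136·V_3 - 0.00004167·V_2 - 0.02128·V_5 = 0
  0.0309·V_5 - 0.009091·V_1 - 0.0005·V_2 - 0.02128·V_3 = 0
Solving these 4 simultaneous equations (Gaussian elimination) gives:
  V_1 = 9.461 V, V_2 = 9.453 V, V_3 = 9.365 V, V_5 = 9.384 V
The requested potential is V_2 = 9.453 V.

Final answer: V_2 = 9.453 V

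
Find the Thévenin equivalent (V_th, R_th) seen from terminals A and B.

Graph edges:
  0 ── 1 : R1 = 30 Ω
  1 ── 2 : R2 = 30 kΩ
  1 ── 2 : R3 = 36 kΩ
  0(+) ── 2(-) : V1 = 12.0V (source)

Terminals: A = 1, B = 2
Step 1 — V_th is the open-circuit voltage V_A - V_B (nothing connected across the terminals).
Nodal analysis, taking node 2 as the 0 V reference.
Source V1 fixes V_0 = 12 V.
KCL at each unknown node (sum of currents leaving = 0; resistances in Ω):
  Node 1: (V_1 - 12)/30 + (V_1 - 0)/30000 + (V_1 - 0)/36000 = 0
Collecting terms: 0.03339 × V_1 = 0.4  =>  V_1 = 11.98 V
V_th = V_1 - V_2 = 11.98 - 0 = 11.98 V
Step 2 — R_th: zero the source — replace V1 by a short circuit (node 2 merges into node 0) — and find the resistance seen between A (node 1) and B (node 0).
Reduce the network between node 1 (A) and node 0 (B) by series/parallel combination:
  Rp1 = R1 ‖ R2 ‖ R3 (parallel, all between nodes 0 and 1) = 1/(1/30 + 1/30000 + 1/36000) = 29.95 Ω
R_th = 29.95 Ω

Final answer: V_th = 11.98 V, R_th = 29.95 Ω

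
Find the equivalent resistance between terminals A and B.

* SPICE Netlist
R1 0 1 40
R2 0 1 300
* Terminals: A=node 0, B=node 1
Reduce the network between node 0 (A) and node 1 (B) by series/parallel combination:
  Rp1 = R1 ‖ R2 (parallel, both between nodes 0 and 1) = 1/(1/40 + 1/300) = 35.29 Ω
R_eq = 35.29 Ω

Final answer: 35.29 Ω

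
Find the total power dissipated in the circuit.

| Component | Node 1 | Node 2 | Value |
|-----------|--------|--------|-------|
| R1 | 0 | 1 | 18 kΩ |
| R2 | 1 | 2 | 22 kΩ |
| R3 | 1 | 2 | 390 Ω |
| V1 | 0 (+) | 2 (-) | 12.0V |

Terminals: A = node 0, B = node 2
Nodal analysis, taking node 2 as the 0 V reference.
Source V1 fixes V_0 = 12 V.
KCL at each unknown node (sum of currents leaving = 0; resistances in Ω):
  Node 1: (V_1 - 12)/18000 + (V_1 - 0)/22000 + (V_1 - 0)/390 = 0
Collecting terms: 0.002665 × V_1 = 0.0006667  =>  V_1 = 0.2501 V
Power in each resistor, P = (ΔV)²/R:
  P_R1 = (12 - 0.2501)²/18000 = 0.00767 W
  P_R2 = (0.2501 - 0)²/22000 = 0.000002844 W
  P_R3 = (0.2501 - 0)²/390 = 0.0001604 W
P_total = P_R1 + P_R2 + P_R3 = 0.007833 W

Final answer: 0.007833 W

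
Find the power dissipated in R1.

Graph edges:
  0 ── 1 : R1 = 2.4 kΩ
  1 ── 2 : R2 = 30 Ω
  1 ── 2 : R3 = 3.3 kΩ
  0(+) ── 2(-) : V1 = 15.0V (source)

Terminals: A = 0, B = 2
Nodal analysis, taking node 2 as the 0 V reference.
Source V1 fixes V_0 = 15 V.
KCL at each unknown node (sum of currents leaving = 0; resistances in Ω):
  Node 1: (V_1 - 15)/2400 + (V_1 - 0)/30 + (V_1 - 0)/3300 = 0
Collecting terms: 0.03405 × V_1 = 0.00625  =>  V_1 = 0.1835 V
I_R1 = (V_0 - V_1)/R1 = (15 - 0.1835)/2400 = 0.006174 A
P_R1 = I_R1² × R1 = (0.006174)² × 2400 = 0.09147 W

Final answer: 0.09147 W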